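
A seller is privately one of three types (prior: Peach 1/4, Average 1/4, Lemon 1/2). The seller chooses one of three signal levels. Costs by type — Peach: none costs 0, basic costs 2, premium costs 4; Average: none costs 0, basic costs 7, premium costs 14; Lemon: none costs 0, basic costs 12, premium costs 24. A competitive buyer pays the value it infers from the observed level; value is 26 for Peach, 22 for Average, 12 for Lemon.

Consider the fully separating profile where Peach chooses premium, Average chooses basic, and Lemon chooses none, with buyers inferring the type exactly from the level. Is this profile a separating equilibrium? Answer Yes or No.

Yes

Separating prices: premium → 26, basic → 22, none → 12.
Peach (assigned premium): none: 12 − 0 = 12; basic: 22 − 2 = 20; premium: 26 − 4 = 22. Peach stays.
Average (assigned basic): none: 12 − 0 = 12; basic: 22 − 7 = 15; premium: 26 − 14 = 12. Average stays.
Lemon (assigned none): none: 12 − 0 = 12; basic: 22 − 12 = 10; premium: 26 − 24 = 2. Lemon stays.
Every type prefers its assigned level; separation holds.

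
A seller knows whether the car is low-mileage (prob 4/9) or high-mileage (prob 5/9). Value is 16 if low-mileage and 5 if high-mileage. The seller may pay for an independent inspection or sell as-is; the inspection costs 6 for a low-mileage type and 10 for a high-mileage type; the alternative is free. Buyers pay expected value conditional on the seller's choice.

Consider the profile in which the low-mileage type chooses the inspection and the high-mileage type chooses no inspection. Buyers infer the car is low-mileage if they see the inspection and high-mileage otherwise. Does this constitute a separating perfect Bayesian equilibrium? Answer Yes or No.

Under these beliefs, the inspection earns price 16 and no inspection earns price 5.
low-mileage: the inspection nets 16 − 6 = 10; no inspection nets 5. low-mileage prefers the inspection.
high-mileage: the inspection nets 16 − 10 = 6; no inspection nets 5. high-mileage would deviate to the inspection.
high-mileage has a profitable deviation, so the profile is not an equilibrium.

No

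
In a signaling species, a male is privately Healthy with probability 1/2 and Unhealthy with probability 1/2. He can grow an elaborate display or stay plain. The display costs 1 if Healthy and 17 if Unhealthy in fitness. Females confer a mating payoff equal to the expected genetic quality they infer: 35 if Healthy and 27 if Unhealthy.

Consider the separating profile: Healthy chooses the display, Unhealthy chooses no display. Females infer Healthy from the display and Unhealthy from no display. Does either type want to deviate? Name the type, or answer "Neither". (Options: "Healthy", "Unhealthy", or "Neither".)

Neither

The display pays 35; no display pays 27.
Healthy: assigned the display, nets 35 − 1 = 34; deviating to no display nets 27.
Unhealthy: assigned no display, nets 27; deviating to the display nets 35 − 17 = 18.
Both types strictly prefer their assigned action; no profitable deviation.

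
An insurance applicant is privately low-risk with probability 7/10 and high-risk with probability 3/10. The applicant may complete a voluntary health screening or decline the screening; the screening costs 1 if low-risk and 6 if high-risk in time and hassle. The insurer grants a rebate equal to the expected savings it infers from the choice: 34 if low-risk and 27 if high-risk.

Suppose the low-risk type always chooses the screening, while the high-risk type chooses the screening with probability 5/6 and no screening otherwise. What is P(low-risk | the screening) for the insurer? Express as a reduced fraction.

14/19

P(the screening) = (7/10)·1 + (3/10)·(5/6) = 19/20.
By Bayes' rule, P(low-risk | the screening) = (7/10) / (19/20) = 14/19.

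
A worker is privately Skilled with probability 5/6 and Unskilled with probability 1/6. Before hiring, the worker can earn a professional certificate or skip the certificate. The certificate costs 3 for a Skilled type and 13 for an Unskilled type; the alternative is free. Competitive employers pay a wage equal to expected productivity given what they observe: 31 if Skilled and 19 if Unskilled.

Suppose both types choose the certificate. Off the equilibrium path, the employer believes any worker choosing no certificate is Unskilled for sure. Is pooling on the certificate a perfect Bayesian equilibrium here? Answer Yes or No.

No

On path, the employer holds the prior and pays 5/6·31 + 1/6·19 = 29. Off path (no certificate), believing Unskilled, it pays 19.
Skilled: the certificate nets 29 − 3 = 26; no certificate nets 19. Skilled stays.
Unskilled: the certificate nets 29 − 13 = 16; no certificate nets 19. Unskilled would deviate.
A type deviates, so pooling fails.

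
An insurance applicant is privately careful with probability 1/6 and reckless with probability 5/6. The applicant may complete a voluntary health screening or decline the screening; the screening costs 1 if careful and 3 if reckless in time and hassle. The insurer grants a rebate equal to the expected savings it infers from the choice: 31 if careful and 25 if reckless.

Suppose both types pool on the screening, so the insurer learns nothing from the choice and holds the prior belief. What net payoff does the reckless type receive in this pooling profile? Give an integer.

Pooled rebate = 1/6·31 + 5/6·25 = 26.
reckless pays cost 3 for the screening, so net payoff = 26 − 3 = 23.

23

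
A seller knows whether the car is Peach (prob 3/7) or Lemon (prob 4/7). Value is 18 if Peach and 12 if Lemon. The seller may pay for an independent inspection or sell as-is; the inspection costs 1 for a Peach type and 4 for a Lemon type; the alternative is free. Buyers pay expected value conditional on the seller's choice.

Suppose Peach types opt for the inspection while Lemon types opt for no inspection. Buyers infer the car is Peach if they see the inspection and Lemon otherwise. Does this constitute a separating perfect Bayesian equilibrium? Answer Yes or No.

Under these beliefs, the inspection earns price 18 and no inspection earns price 12.
Peach: the inspection nets 18 − 1 = 17; no inspection nets 12. Peach prefers the inspection.
Lemon: the inspection nets 18 − 4 = 14; no inspection nets 12. Lemon would deviate to the inspection.
Lemon has a profitable deviation, so the profile is not an equilibrium.

No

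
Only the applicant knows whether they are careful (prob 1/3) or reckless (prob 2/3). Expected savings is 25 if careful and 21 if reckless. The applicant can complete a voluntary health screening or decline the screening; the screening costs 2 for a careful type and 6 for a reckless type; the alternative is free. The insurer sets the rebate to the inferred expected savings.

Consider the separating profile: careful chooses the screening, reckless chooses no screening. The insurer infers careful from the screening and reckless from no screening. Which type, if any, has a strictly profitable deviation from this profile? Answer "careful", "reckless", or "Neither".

Neither

The screening pays 25; no screening pays 21.
careful: assigned the screening, nets 25 − 2 = 23; deviating to no screening nets 21.
reckless: assigned no screening, nets 21; deviating to the screening nets 25 − 6 = 19.
Both types strictly prefer their assigned action; no profitable deviation.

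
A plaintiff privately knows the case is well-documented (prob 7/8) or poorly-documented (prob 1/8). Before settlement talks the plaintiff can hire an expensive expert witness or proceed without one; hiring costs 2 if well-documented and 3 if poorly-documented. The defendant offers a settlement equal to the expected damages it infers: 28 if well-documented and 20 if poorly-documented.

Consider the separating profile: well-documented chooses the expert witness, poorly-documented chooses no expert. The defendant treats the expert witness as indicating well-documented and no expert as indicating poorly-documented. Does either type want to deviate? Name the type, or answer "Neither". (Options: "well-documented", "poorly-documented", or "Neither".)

poorly-documented

The expert witness pays 28; no expert pays 20.
well-documented: assigned the expert witness, nets 28 − 2 = 26; deviating to no expert nets 20.
poorly-documented: assigned no expert, nets 20; deviating to the expert witness nets 28 − 3 = 25.
The poorly-documented type gains 5 by deviating.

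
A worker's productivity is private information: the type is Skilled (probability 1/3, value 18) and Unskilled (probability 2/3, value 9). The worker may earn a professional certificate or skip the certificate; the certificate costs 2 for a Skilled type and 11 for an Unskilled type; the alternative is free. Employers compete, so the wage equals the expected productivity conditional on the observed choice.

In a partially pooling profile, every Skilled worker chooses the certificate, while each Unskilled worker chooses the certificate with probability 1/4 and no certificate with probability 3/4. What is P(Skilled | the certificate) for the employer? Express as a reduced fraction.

P(the certificate) = (1/3)·1 + (2/3)·(1/4) = 1/2.
By Bayes' rule, P(Skilled | the certificate) = (1/3) / (1/2) = 2/3.

2/3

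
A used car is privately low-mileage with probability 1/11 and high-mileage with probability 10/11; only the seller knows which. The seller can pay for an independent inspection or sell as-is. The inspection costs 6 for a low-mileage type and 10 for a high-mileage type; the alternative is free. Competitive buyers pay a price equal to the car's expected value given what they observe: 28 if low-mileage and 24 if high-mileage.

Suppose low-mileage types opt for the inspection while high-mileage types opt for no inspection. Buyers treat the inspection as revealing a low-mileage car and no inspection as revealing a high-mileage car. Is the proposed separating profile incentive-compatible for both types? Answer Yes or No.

No

Under these beliefs, the inspection earns price 28 and no inspection earns price 24.
low-mileage: the inspection nets 28 − 6 = 22; no inspection nets 24. low-mileage would deviate to no inspection.
high-mileage: the inspection nets 28 − 10 = 18; no inspection nets 24. high-mileage prefers no inspection.
low-mileage has a profitable deviation, so the profile is not an equilibrium.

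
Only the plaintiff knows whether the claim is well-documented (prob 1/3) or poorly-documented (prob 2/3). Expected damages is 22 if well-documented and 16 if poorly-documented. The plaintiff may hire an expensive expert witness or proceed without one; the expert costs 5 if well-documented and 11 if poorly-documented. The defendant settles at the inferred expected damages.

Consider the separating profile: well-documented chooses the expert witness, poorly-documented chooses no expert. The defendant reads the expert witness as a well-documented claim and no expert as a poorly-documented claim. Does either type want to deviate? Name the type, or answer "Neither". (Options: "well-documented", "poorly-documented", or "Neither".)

Neither

The expert witness pays 22; no expert pays 16.
well-documented: assigned the expert witness, nets 22 − 5 = 17; deviating to no expert nets 16.
poorly-documented: assigned no expert, nets 16; deviating to the expert witness nets 22 − 11 = 11.
Both types strictly prefer their assigned action; no profitable deviation.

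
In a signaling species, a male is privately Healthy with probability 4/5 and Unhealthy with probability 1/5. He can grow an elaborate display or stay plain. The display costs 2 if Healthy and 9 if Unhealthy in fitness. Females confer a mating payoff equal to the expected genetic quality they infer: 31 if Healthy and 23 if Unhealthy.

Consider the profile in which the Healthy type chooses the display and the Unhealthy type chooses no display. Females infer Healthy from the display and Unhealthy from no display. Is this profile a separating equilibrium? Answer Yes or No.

Yes

Under these beliefs, the display earns mating payoff 31 and no display earns mating payoff 23.
Healthy: the display nets 31 − 2 = 29; no display nets 23. Healthy prefers the display.
Unhealthy: the display nets 31 − 9 = 22; no display nets 23. Unhealthy prefers no display.
Neither type deviates, so the separating profile is an equilibrium.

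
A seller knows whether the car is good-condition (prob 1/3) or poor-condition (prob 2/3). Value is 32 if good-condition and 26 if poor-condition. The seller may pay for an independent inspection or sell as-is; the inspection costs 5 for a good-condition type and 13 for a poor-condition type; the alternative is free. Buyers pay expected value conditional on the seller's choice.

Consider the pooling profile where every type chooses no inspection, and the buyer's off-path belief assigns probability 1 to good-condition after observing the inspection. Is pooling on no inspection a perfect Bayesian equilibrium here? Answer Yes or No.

Yes

On path, the buyer holds the prior and pays 1/3·32 + 2/3·26 = 28. Off path (the inspection), believing good-condition, it pays 32.
good-condition: no inspection nets 28; the inspection nets 32 − 5 = 27. good-condition stays.
poor-condition: no inspection nets 28; the inspection nets 32 − 13 = 19. poor-condition stays.
No type deviates, so pooling is sustained.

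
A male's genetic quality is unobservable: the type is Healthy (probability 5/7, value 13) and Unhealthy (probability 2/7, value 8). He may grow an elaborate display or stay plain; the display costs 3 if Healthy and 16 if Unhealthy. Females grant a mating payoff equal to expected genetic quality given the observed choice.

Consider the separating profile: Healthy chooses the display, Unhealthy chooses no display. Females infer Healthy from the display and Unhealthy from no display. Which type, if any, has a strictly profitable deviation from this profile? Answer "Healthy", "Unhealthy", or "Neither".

Neither

The display pays 13; no display pays 8.
Healthy: assigned the display, nets 13 − 3 = 10; deviating to no display nets 8.
Unhealthy: assigned no display, nets 8; deviating to the display nets 13 − 16 = -3.
Both types strictly prefer their assigned action; no profitable deviation.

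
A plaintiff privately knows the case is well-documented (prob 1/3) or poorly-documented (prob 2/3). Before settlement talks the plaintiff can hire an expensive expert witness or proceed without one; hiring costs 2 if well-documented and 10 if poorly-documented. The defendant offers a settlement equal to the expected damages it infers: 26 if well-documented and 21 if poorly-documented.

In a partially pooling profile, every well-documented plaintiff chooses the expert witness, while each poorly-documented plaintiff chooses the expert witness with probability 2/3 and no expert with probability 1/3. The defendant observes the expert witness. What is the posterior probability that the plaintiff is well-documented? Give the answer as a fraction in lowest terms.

3/7

P(the expert witness) = (1/3)·1 + (2/3)·(2/3) = 7/9.
By Bayes' rule, P(well-documented | the expert witness) = (1/3) / (7/9) = 3/7.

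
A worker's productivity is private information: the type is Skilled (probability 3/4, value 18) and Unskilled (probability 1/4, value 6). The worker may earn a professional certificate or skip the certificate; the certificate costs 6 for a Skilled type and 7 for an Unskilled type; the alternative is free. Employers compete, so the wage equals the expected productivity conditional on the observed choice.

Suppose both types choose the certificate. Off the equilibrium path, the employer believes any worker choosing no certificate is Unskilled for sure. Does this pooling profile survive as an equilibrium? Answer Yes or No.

On path, the employer holds the prior and pays 3/4·18 + 1/4·6 = 15. Off path (no certificate), believing Unskilled, it pays 6.
Skilled: the certificate nets 15 − 6 = 9; no certificate nets 6. Skilled stays.
Unskilled: the certificate nets 15 − 7 = 8; no certificate nets 6. Unskilled stays.
No type deviates, so pooling is sustained.

Yes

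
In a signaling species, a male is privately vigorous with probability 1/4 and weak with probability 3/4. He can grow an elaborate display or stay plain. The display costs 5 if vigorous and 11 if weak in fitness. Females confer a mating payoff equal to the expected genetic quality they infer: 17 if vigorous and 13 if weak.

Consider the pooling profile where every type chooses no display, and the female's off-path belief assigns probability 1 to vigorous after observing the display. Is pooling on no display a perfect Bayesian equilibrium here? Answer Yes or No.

Yes

On path, the female holds the prior and pays 1/4·17 + 3/4·13 = 14. Off path (the display), believing vigorous, it pays 17.
vigorous: no display nets 14; the display nets 17 − 5 = 12. vigorous stays.
weak: no display nets 14; the display nets 17 − 11 = 6. weak stays.
No type deviates, so pooling is sustained.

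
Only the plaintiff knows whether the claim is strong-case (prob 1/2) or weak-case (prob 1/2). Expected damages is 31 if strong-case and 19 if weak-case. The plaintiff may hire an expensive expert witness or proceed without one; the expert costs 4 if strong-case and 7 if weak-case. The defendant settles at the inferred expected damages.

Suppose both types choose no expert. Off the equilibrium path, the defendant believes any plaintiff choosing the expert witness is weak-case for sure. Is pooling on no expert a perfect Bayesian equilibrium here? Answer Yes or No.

Yes

On path, the defendant holds the prior and pays 1/2·31 + 1/2·19 = 25. Off path (the expert witness), believing weak-case, it pays 19.
strong-case: no expert nets 25; the expert witness nets 19 − 4 = 15. strong-case stays.
weak-case: no expert nets 25; the expert witness nets 19 − 7 = 12. weak-case stays.
No type deviates, so pooling is sustained.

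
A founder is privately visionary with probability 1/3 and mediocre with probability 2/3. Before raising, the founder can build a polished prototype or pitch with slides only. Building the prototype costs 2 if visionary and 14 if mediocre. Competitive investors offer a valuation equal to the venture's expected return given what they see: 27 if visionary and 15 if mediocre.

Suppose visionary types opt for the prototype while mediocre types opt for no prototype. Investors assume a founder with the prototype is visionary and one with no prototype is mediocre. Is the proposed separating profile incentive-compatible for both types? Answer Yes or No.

Under these beliefs, the prototype earns valuation 27 and no prototype earns valuation 15.
visionary: the prototype nets 27 − 2 = 25; no prototype nets 15. visionary prefers the prototype.
mediocre: the prototype nets 27 − 14 = 13; no prototype nets 15. mediocre prefers no prototype.
Neither type deviates, so the separating profile is an equilibrium.

Yes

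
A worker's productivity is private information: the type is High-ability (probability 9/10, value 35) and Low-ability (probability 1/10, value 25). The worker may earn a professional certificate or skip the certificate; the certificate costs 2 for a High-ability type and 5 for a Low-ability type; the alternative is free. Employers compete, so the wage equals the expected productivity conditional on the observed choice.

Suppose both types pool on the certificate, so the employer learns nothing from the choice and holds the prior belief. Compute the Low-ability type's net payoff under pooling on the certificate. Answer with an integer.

29

Pooled wage = 9/10·35 + 1/10·25 = 34.
Low-ability pays cost 5 for the certificate, so net payoff = 34 − 5 = 29.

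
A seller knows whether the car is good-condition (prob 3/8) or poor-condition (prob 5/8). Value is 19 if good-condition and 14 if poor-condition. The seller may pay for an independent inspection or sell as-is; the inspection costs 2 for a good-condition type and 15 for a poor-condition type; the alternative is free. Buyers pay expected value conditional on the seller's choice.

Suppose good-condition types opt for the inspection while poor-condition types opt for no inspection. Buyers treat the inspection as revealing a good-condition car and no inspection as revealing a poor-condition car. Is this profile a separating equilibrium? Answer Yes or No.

Under these beliefs, the inspection earns price 19 and no inspection earns price 14.
good-condition: the inspection nets 19 − 2 = 17; no inspection nets 14. good-condition prefers the inspection.
poor-condition: the inspection nets 19 − 15 = 4; no inspection nets 14. poor-condition prefers no inspection.
Neither type deviates, so the separating profile is an equilibrium.

Yes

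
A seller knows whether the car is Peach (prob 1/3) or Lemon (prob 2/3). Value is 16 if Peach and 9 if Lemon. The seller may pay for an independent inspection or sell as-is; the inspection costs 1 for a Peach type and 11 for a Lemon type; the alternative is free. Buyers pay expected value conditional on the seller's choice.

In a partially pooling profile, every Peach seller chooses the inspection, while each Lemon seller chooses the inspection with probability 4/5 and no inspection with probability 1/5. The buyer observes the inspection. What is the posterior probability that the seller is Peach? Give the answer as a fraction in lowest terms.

5/13

P(the inspection) = (1/3)·1 + (2/3)·(4/5) = 13/15.
By Bayes' rule, P(Peach | the inspection) = (1/3) / (13/15) = 5/13.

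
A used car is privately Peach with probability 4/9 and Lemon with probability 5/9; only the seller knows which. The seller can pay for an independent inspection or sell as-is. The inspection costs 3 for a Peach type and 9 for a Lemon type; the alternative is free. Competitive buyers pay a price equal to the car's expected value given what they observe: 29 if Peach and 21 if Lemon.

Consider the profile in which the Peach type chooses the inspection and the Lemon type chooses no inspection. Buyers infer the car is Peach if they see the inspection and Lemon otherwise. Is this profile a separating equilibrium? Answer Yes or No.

Yes

Under these beliefs, the inspection earns price 29 and no inspection earns price 21.
Peach: the inspection nets 29 − 3 = 26; no inspection nets 21. Peach prefers the inspection.
Lemon: the inspection nets 29 − 9 = 20; no inspection nets 21. Lemon prefers no inspection.
Neither type deviates, so the separating profile is an equilibrium.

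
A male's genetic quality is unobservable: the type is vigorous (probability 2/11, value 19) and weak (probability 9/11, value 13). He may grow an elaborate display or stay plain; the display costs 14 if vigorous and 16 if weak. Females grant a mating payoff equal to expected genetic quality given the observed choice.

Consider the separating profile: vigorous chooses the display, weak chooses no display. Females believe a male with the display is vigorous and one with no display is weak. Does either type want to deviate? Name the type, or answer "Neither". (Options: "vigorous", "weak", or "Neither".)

The display pays 19; no display pays 13.
vigorous: assigned the display, nets 19 − 14 = 5; deviating to no display nets 13.
weak: assigned no display, nets 13; deviating to the display nets 19 − 16 = 3.
The vigorous type gains 8 by deviating.

vigorous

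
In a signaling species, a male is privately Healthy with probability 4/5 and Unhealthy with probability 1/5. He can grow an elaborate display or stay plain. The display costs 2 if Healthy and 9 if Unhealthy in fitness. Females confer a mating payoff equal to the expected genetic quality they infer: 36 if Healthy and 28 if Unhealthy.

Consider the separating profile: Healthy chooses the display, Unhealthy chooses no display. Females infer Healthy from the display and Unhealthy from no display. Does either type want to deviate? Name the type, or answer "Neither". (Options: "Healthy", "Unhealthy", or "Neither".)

The display pays 36; no display pays 28.
Healthy: assigned the display, nets 36 − 2 = 34; deviating to no display nets 28.
Unhealthy: assigned no display, nets 28; deviating to the display nets 36 − 9 = 27.
Both types strictly prefer their assigned action; no profitable deviation.

Neither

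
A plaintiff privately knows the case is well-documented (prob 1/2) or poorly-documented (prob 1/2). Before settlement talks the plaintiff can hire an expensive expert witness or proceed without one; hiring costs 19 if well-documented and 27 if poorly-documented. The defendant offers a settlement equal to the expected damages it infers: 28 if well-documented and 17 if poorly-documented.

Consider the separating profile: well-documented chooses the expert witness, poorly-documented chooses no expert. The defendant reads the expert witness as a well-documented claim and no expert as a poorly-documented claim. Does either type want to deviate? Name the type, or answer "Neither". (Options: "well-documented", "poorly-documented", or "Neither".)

well-documented

The expert witness pays 28; no expert pays 17.
well-documented: assigned the expert witness, nets 28 − 19 = 9; deviating to no expert nets 17.
poorly-documented: assigned no expert, nets 17; deviating to the expert witness nets 28 − 27 = 1.
The well-documented type gains 8 by deviating.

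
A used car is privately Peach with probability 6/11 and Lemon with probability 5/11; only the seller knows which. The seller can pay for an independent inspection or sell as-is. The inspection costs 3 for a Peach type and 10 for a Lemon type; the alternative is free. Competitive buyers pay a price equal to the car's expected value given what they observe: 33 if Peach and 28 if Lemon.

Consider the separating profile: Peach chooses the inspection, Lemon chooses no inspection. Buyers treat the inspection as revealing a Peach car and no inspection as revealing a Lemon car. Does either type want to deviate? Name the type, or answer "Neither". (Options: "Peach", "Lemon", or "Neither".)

Neither

The inspection pays 33; no inspection pays 28.
Peach: assigned the inspection, nets 33 − 3 = 30; deviating to no inspection nets 28.
Lemon: assigned no inspection, nets 28; deviating to the inspection nets 33 − 10 = 23.
Both types strictly prefer their assigned action; no profitable deviation.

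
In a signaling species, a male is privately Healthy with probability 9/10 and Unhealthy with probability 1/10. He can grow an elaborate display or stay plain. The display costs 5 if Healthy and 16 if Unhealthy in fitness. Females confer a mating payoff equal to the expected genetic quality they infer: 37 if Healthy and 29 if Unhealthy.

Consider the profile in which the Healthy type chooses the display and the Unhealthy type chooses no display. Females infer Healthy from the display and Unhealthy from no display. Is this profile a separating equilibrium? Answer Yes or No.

Yes

Under these beliefs, the display earns mating payoff 37 and no display earns mating payoff 29.
Healthy: the display nets 37 − 5 = 32; no display nets 29. Healthy prefers the display.
Unhealthy: the display nets 37 − 16 = 21; no display nets 29. Unhealthy prefers no display.
Neither type deviates, so the separating profile is an equilibrium.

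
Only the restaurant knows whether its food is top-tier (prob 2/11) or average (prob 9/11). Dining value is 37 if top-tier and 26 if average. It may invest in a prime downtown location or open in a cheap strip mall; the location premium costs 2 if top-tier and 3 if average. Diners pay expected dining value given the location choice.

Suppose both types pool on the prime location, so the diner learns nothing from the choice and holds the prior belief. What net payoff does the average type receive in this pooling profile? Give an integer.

Pooled price premium = 2/11·37 + 9/11·26 = 28.
average pays cost 3 for the prime location, so net payoff = 28 − 3 = 25.

25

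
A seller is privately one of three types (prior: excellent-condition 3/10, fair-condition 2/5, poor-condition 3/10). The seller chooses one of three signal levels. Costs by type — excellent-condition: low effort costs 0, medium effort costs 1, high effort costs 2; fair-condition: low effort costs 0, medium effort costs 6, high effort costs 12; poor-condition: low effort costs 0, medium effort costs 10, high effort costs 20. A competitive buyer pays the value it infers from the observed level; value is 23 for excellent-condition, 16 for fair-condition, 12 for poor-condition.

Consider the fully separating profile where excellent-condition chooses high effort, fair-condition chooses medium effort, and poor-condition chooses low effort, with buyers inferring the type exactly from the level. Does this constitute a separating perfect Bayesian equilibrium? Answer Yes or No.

No

Separating prices: high effort → 23, medium effort → 16, low effort → 12.
excellent-condition (assigned high effort): low effort: 12 − 0 = 12; medium effort: 16 − 1 = 15; high effort: 23 − 2 = 21. excellent-condition stays.
fair-condition (assigned medium effort): low effort: 12 − 0 = 12; medium effort: 16 − 6 = 10; high effort: 23 − 12 = 11. fair-condition prefers low effort.
poor-condition (assigned low effort): low effort: 12 − 0 = 12; medium effort: 16 − 10 = 6; high effort: 23 − 20 = 3. poor-condition stays.
At least one type deviates; the separating profile fails.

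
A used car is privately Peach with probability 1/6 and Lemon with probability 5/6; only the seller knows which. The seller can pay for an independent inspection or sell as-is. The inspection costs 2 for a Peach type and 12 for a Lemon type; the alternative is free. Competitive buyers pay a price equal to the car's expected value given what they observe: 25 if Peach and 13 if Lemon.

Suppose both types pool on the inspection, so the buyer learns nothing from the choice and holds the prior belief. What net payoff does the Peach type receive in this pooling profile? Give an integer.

Pooled price = 1/6·25 + 5/6·13 = 15.
Peach pays cost 2 for the inspection, so net payoff = 15 − 2 = 13.

13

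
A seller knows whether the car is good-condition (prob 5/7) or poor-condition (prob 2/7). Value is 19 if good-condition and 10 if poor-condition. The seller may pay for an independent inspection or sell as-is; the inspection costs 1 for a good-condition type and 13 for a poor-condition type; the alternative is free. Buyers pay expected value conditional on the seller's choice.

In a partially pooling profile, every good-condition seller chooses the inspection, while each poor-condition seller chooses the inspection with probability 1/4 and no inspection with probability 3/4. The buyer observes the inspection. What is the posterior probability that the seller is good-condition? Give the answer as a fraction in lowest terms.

10/11

P(the inspection) = (5/7)·1 + (2/7)·(1/4) = 11/14.
By Bayes' rule, P(good-condition | the inspection) = (5/7) / (11/14) = 10/11.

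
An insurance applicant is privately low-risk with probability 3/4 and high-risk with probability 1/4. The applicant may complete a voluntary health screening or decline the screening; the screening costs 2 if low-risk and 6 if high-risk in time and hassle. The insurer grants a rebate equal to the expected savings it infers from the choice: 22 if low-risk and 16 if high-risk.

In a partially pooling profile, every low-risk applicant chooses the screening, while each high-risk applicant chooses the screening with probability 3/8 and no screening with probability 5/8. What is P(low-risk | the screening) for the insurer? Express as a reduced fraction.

P(the screening) = (3/4)·1 + (1/4)·(3/8) = 27/32.
By Bayes' rule, P(low-risk | the screening) = (3/4) / (27/32) = 8/9.

8/9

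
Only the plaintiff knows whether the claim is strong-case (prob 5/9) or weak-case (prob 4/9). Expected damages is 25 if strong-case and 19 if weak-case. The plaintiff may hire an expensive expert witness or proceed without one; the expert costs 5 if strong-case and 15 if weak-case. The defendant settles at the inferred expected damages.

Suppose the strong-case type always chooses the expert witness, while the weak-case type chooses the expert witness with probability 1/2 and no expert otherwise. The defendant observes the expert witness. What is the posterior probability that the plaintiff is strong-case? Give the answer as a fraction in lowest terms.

P(the expert witness) = (5/9)·1 + (4/9)·(1/2) = 7/9.
By Bayes' rule, P(strong-case | the expert witness) = (5/9) / (7/9) = 5/7.

5/7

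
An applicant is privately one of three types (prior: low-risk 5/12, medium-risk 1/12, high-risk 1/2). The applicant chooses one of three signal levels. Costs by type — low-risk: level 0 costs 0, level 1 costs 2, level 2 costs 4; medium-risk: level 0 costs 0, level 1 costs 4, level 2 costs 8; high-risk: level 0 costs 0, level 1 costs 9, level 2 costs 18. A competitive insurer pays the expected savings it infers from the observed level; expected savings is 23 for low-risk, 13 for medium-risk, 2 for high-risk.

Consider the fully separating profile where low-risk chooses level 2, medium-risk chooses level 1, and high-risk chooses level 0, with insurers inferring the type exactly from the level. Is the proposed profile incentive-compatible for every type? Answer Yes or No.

Separating rebates: level 2 → 23, level 1 → 13, level 0 → 2.
low-risk (assigned level 2): level 0: 2 − 0 = 2; level 1: 13 − 2 = 11; level 2: 23 − 4 = 19. low-risk stays.
medium-risk (assigned level 1): level 0: 2 − 0 = 2; level 1: 13 − 4 = 9; level 2: 23 − 8 = 15. medium-risk prefers level 2.
high-risk (assigned level 0): level 0: 2 − 0 = 2; level 1: 13 − 9 = 4; level 2: 23 − 18 = 5. high-risk prefers level 2.
At least one type deviates; the separating profile fails.

No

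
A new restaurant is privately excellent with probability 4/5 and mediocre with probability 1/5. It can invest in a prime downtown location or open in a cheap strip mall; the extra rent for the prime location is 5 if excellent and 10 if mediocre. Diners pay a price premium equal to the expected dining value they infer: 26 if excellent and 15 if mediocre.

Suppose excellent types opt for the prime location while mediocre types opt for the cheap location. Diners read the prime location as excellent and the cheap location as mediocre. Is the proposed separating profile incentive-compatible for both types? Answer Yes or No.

Under these beliefs, the prime location earns price premium 26 and the cheap location earns price premium 15.
excellent: the prime location nets 26 − 5 = 21; the cheap location nets 15. excellent prefers the prime location.
mediocre: the prime location nets 26 − 10 = 16; the cheap location nets 15. mediocre would deviate to the prime location.
mediocre has a profitable deviation, so the profile is not an equilibrium.

No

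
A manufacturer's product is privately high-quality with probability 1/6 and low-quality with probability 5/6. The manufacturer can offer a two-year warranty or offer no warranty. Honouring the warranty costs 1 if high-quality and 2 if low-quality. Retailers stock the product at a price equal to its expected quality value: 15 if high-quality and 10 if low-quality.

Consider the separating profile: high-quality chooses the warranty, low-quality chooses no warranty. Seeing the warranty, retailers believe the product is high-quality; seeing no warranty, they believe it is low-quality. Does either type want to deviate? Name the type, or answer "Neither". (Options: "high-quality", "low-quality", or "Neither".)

The warranty pays 15; no warranty pays 10.
high-quality: assigned the warranty, nets 15 − 1 = 14; deviating to no warranty nets 10.
low-quality: assigned no warranty, nets 10; deviating to the warranty nets 15 − 2 = 13.
The low-quality type gains 3 by deviating.

low-quality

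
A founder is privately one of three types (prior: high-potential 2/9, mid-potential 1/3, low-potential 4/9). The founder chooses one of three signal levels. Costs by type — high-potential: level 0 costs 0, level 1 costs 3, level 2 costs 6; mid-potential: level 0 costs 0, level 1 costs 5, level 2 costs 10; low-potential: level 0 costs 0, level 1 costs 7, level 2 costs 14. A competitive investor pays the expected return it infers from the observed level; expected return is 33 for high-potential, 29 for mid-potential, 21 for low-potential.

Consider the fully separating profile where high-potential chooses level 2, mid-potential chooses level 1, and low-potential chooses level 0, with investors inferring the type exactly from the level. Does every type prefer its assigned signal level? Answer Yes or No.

Separating valuations: level 2 → 33, level 1 → 29, level 0 → 21.
high-potential (assigned level 2): level 0: 21 − 0 = 21; level 1: 29 − 3 = 26; level 2: 33 − 6 = 27. high-potential stays.
mid-potential (assigned level 1): level 0: 21 − 0 = 21; level 1: 29 − 5 = 24; level 2: 33 − 10 = 23. mid-potential stays.
low-potential (assigned level 0): level 0: 21 − 0 = 21; level 1: 29 − 7 = 22; level 2: 33 − 14 = 19. low-potential prefers level 1.
At least one type deviates; the separating profile fails.

No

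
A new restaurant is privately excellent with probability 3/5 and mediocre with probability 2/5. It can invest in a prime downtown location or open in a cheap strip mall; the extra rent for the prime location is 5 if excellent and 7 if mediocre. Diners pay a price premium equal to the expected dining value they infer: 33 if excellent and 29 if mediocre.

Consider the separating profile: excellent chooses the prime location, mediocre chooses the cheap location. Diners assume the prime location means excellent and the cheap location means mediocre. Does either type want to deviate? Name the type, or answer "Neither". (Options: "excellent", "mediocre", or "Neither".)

excellent

The prime location pays 33; the cheap location pays 29.
excellent: assigned the prime location, nets 33 − 5 = 28; deviating to the cheap location nets 29.
mediocre: assigned the cheap location, nets 29; deviating to the prime location nets 33 − 7 = 26.
The excellent type gains 1 by deviating.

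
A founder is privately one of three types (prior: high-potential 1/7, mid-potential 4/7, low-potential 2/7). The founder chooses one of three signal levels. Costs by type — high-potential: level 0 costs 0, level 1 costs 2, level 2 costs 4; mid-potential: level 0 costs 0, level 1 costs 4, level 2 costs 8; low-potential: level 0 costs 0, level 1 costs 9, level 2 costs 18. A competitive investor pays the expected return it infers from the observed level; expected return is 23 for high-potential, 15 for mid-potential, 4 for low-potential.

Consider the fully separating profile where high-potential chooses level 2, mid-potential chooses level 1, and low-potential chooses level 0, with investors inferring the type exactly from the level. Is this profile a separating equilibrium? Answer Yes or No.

Separating valuations: level 2 → 23, level 1 → 15, level 0 → 4.
high-potential (assigned level 2): level 0: 4 − 0 = 4; level 1: 15 − 2 = 13; level 2: 23 − 4 = 19. high-potential stays.
mid-potential (assigned level 1): level 0: 4 − 0 = 4; level 1: 15 − 4 = 11; level 2: 23 − 8 = 15. mid-potential prefers level 2.
low-potential (assigned level 0): level 0: 4 − 0 = 4; level 1: 15 − 9 = 6; level 2: 23 − 18 = 5. low-potential prefers level 1.
At least one type deviates; the separating profile fails.

No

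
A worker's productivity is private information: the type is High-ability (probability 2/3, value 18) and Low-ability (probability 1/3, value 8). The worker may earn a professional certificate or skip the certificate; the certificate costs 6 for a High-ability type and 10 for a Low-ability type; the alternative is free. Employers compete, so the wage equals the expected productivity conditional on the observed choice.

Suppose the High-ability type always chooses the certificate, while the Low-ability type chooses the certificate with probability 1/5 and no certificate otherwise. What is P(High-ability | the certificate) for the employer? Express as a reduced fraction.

10/11

P(the certificate) = (2/3)·1 + (1/3)·(1/5) = 11/15.
By Bayes' rule, P(High-ability | the certificate) = (2/3) / (11/15) = 10/11.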